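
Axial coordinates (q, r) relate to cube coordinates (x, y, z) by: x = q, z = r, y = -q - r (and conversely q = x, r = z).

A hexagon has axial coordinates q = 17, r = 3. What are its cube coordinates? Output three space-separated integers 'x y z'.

x = q = 17
z = r = 3
y = -x - z = -(17) - (3) = -20

Answer: 17 -20 3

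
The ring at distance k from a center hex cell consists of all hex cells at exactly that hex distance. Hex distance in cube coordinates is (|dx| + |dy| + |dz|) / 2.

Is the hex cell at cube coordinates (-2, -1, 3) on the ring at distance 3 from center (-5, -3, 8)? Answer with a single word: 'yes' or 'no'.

|px - cx| = |-2 - (-5)| = 3
|py - cy| = |-1 - (-3)| = 2
|pz - cz| = |3 - 8| = 5
distance = (3+2+5)/2 = 10/2 = 5
radius = 3; distance != radius -> no

Answer: no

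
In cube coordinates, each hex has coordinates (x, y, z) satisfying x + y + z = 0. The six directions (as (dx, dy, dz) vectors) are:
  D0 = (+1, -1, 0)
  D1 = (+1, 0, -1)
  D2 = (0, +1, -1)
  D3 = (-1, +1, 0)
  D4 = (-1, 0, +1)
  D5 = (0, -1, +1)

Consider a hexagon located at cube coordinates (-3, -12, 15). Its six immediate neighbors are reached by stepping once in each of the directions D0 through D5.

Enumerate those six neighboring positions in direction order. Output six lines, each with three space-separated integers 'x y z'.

Answer: -2 -13 15
-2 -12 14
-3 -11 14
-4 -11 15
-4 -12 16
-3 -13 16

Derivation:
Center: (-3, -12, 15). Add each direction:
  D0: (-3, -12, 15) + (1, -1, 0) = (-2, -13, 15)
  D1: (-3, -12, 15) + (1, 0, -1) = (-2, -12, 14)
  D2: (-3, -12, 15) + (0, 1, -1) = (-3, -11, 14)
  D3: (-3, -12, 15) + (-1, 1, 0) = (-4, -11, 15)
  D4: (-3, -12, 15) + (-1, 0, 1) = (-4, -12, 16)
  D5: (-3, -12, 15) + (0, -1, 1) = (-3, -13, 16)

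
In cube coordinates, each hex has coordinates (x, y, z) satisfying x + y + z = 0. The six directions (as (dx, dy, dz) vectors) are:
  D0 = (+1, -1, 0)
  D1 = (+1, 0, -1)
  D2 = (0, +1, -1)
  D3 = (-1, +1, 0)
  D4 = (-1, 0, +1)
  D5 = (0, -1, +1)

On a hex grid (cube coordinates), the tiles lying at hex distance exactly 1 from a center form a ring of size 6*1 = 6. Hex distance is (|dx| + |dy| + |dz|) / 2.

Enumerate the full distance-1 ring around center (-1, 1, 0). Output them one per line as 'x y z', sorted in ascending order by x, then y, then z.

Walk ring at distance 1 from (-1, 1, 0):
Start at center + D4*1 = (-2, 1, 1)
  hex 0: (-2, 1, 1)
  hex 1: (-1, 0, 1)
  hex 2: (0, 0, 0)
  hex 3: (0, 1, -1)
  hex 4: (-1, 2, -1)
  hex 5: (-2, 2, 0)
Sorted: 6 hexes.

Answer: -2 1 1
-2 2 0
-1 0 1
-1 2 -1
0 0 0
0 1 -1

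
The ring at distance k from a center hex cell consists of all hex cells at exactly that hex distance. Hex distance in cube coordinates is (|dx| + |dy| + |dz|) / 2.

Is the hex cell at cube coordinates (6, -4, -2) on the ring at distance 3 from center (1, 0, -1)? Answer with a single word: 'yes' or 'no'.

|px - cx| = |6 - 1| = 5
|py - cy| = |-4 - 0| = 4
|pz - cz| = |-2 - (-1)| = 1
distance = (5+4+1)/2 = 10/2 = 5
radius = 3; distance != radius -> no

Answer: no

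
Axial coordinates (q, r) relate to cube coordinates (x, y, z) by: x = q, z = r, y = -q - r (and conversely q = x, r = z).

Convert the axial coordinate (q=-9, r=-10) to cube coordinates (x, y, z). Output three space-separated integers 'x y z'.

Answer: -9 19 -10

Derivation:
x = q = -9
z = r = -10
y = -x - z = -(-9) - (-10) = 19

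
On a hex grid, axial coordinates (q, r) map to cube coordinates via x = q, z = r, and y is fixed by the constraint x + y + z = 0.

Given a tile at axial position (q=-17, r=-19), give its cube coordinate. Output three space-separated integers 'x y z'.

x = q = -17
z = r = -19
y = -x - z = -(-17) - (-19) = 36

Answer: -17 36 -19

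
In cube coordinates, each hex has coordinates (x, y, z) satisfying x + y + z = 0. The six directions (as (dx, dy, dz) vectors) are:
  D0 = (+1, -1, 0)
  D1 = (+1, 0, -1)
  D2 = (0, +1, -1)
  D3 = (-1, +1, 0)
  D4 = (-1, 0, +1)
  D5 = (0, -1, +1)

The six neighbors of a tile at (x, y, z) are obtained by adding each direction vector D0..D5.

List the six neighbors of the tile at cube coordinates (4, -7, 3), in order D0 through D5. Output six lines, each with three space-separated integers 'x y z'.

Center: (4, -7, 3). Add each direction:
  D0: (4, -7, 3) + (1, -1, 0) = (5, -8, 3)
  D1: (4, -7, 3) + (1, 0, -1) = (5, -7, 2)
  D2: (4, -7, 3) + (0, 1, -1) = (4, -6, 2)
  D3: (4, -7, 3) + (-1, 1, 0) = (3, -6, 3)
  D4: (4, -7, 3) + (-1, 0, 1) = (3, -7, 4)
  D5: (4, -7, 3) + (0, -1, 1) = (4, -8, 4)

Answer: 5 -8 3
5 -7 2
4 -6 2
3 -6 3
3 -7 4
4 -8 4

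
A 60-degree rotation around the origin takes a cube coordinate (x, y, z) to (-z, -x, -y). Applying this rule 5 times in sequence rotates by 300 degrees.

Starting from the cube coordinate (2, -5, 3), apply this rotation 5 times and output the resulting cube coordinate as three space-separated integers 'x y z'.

Answer: 5 -3 -2

Derivation:
Start: (2, -5, 3)
Step 1: (2, -5, 3) -> (-(3), -(2), -(-5)) = (-3, -2, 5)
Step 2: (-3, -2, 5) -> (-(5), -(-3), -(-2)) = (-5, 3, 2)
Step 3: (-5, 3, 2) -> (-(2), -(-5), -(3)) = (-2, 5, -3)
Step 4: (-2, 5, -3) -> (-(-3), -(-2), -(5)) = (3, 2, -5)
Step 5: (3, 2, -5) -> (-(-5), -(3), -(2)) = (5, -3, -2)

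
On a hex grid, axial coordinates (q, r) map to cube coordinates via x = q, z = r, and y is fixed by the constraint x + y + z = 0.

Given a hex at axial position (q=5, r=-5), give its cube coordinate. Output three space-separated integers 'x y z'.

Answer: 5 0 -5

Derivation:
x = q = 5
z = r = -5
y = -x - z = -(5) - (-5) = 0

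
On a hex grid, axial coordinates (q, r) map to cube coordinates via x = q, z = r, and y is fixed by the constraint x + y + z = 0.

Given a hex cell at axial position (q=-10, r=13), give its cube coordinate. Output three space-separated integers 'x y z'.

Answer: -10 -3 13

Derivation:
x = q = -10
z = r = 13
y = -x - z = -(-10) - (13) = -3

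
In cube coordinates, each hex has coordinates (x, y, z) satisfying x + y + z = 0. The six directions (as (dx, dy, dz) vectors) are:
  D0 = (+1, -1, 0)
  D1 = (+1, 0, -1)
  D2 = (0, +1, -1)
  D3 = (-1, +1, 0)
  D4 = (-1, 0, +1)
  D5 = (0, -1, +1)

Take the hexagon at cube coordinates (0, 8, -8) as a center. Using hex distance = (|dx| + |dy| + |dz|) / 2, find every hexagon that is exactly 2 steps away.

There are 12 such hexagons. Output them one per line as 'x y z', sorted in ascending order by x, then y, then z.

Walk ring at distance 2 from (0, 8, -8):
Start at center + D4*2 = (-2, 8, -6)
  hex 0: (-2, 8, -6)
  hex 1: (-1, 7, -6)
  hex 2: (0, 6, -6)
  hex 3: (1, 6, -7)
  hex 4: (2, 6, -8)
  hex 5: (2, 7, -9)
  hex 6: (2, 8, -10)
  hex 7: (1, 9, -10)
  hex 8: (0, 10, -10)
  hex 9: (-1, 10, -9)
  hex 10: (-2, 10, -8)
  hex 11: (-2, 9, -7)
Sorted: 12 hexes.

Answer: -2 8 -6
-2 9 -7
-2 10 -8
-1 7 -6
-1 10 -9
0 6 -6
0 10 -10
1 6 -7
1 9 -10
2 6 -8
2 7 -9
2 8 -10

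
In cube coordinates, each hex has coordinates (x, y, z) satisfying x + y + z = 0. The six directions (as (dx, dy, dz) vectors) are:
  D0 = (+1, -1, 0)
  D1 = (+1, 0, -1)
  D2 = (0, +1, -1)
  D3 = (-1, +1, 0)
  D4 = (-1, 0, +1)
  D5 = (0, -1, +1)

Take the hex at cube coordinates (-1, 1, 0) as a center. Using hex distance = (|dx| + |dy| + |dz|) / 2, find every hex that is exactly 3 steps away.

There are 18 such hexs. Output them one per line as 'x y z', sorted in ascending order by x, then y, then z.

Answer: -4 1 3
-4 2 2
-4 3 1
-4 4 0
-3 0 3
-3 4 -1
-2 -1 3
-2 4 -2
-1 -2 3
-1 4 -3
0 -2 2
0 3 -3
1 -2 1
1 2 -3
2 -2 0
2 -1 -1
2 0 -2
2 1 -3

Derivation:
Walk ring at distance 3 from (-1, 1, 0):
Start at center + D4*3 = (-4, 1, 3)
  hex 0: (-4, 1, 3)
  hex 1: (-3, 0, 3)
  hex 2: (-2, -1, 3)
  hex 3: (-1, -2, 3)
  hex 4: (0, -2, 2)
  hex 5: (1, -2, 1)
  hex 6: (2, -2, 0)
  hex 7: (2, -1, -1)
  hex 8: (2, 0, -2)
  hex 9: (2, 1, -3)
  hex 10: (1, 2, -3)
  hex 11: (0, 3, -3)
  hex 12: (-1, 4, -3)
  hex 13: (-2, 4, -2)
  hex 14: (-3, 4, -1)
  hex 15: (-4, 4, 0)
  hex 16: (-4, 3, 1)
  hex 17: (-4, 2, 2)
Sorted: 18 hexes.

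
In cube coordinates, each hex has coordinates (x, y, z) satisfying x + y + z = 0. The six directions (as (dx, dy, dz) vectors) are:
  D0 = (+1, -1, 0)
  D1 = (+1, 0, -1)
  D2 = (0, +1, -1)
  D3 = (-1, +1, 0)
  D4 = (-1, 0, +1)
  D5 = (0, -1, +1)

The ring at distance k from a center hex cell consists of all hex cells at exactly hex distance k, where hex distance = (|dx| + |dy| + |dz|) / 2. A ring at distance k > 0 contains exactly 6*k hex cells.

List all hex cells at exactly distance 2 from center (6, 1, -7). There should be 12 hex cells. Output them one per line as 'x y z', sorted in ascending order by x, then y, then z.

Answer: 4 1 -5
4 2 -6
4 3 -7
5 0 -5
5 3 -8
6 -1 -5
6 3 -9
7 -1 -6
7 2 -9
8 -1 -7
8 0 -8
8 1 -9

Derivation:
Walk ring at distance 2 from (6, 1, -7):
Start at center + D4*2 = (4, 1, -5)
  hex 0: (4, 1, -5)
  hex 1: (5, 0, -5)
  hex 2: (6, -1, -5)
  hex 3: (7, -1, -6)
  hex 4: (8, -1, -7)
  hex 5: (8, 0, -8)
  hex 6: (8, 1, -9)
  hex 7: (7, 2, -9)
  hex 8: (6, 3, -9)
  hex 9: (5, 3, -8)
  hex 10: (4, 3, -7)
  hex 11: (4, 2, -6)
Sorted: 12 hexes.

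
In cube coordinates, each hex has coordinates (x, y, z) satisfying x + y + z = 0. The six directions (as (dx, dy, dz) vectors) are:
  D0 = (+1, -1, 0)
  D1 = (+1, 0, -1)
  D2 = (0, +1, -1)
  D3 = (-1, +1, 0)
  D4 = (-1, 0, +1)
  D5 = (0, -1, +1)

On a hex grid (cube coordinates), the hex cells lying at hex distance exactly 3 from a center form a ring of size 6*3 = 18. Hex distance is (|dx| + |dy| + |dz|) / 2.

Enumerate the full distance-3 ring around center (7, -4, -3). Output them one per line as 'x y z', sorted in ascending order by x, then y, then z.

Walk ring at distance 3 from (7, -4, -3):
Start at center + D4*3 = (4, -4, 0)
  hex 0: (4, -4, 0)
  hex 1: (5, -5, 0)
  hex 2: (6, -6, 0)
  hex 3: (7, -7, 0)
  hex 4: (8, -7, -1)
  hex 5: (9, -7, -2)
  hex 6: (10, -7, -3)
  hex 7: (10, -6, -4)
  hex 8: (10, -5, -5)
  hex 9: (10, -4, -6)
  hex 10: (9, -3, -6)
  hex 11: (8, -2, -6)
  hex 12: (7, -1, -6)
  hex 13: (6, -1, -5)
  hex 14: (5, -1, -4)
  hex 15: (4, -1, -3)
  hex 16: (4, -2, -2)
  hex 17: (4, -3, -1)
Sorted: 18 hexes.

Answer: 4 -4 0
4 -3 -1
4 -2 -2
4 -1 -3
5 -5 0
5 -1 -4
6 -6 0
6 -1 -5
7 -7 0
7 -1 -6
8 -7 -1
8 -2 -6
9 -7 -2
9 -3 -6
10 -7 -3
10 -6 -4
10 -5 -5
10 -4 -6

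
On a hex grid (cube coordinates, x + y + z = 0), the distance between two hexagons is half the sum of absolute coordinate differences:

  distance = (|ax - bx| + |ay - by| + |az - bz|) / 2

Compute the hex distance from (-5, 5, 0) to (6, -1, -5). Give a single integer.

Answer: 11

Derivation:
|ax - bx| = |-5 - 6| = 11
|ay - by| = |5 - (-1)| = 6
|az - bz| = |0 - (-5)| = 5
distance = (11 + 6 + 5) / 2 = 22 / 2 = 11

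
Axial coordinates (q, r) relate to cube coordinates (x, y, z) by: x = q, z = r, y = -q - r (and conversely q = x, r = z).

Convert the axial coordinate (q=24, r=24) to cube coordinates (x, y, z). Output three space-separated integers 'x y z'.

Answer: 24 -48 24

Derivation:
x = q = 24
z = r = 24
y = -x - z = -(24) - (24) = -48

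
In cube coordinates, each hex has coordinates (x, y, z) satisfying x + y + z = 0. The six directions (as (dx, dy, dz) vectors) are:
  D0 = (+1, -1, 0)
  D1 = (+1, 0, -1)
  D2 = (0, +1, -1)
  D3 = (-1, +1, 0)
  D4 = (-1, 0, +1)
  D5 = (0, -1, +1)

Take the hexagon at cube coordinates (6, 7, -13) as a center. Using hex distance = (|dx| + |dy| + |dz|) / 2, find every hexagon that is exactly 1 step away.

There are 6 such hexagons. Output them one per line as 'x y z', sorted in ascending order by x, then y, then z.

Answer: 5 7 -12
5 8 -13
6 6 -12
6 8 -14
7 6 -13
7 7 -14

Derivation:
Walk ring at distance 1 from (6, 7, -13):
Start at center + D4*1 = (5, 7, -12)
  hex 0: (5, 7, -12)
  hex 1: (6, 6, -12)
  hex 2: (7, 6, -13)
  hex 3: (7, 7, -14)
  hex 4: (6, 8, -14)
  hex 5: (5, 8, -13)
Sorted: 6 hexes.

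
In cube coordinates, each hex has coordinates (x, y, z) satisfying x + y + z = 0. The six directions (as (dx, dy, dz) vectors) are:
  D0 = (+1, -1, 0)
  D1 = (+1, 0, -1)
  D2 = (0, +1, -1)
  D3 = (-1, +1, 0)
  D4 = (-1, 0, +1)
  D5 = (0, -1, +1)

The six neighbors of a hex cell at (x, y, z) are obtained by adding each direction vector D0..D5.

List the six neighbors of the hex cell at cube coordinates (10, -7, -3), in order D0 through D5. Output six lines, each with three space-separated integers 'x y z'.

Answer: 11 -8 -3
11 -7 -4
10 -6 -4
9 -6 -3
9 -7 -2
10 -8 -2

Derivation:
Center: (10, -7, -3). Add each direction:
  D0: (10, -7, -3) + (1, -1, 0) = (11, -8, -3)
  D1: (10, -7, -3) + (1, 0, -1) = (11, -7, -4)
  D2: (10, -7, -3) + (0, 1, -1) = (10, -6, -4)
  D3: (10, -7, -3) + (-1, 1, 0) = (9, -6, -3)
  D4: (10, -7, -3) + (-1, 0, 1) = (9, -7, -2)
  D5: (10, -7, -3) + (0, -1, 1) = (10, -8, -2)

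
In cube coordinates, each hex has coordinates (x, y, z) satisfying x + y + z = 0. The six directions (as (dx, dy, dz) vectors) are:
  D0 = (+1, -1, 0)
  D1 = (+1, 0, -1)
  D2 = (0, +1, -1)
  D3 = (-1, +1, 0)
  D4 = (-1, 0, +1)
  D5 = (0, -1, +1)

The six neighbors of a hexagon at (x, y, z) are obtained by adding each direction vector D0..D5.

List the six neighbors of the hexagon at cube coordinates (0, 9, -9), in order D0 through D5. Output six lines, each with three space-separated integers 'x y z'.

Center: (0, 9, -9). Add each direction:
  D0: (0, 9, -9) + (1, -1, 0) = (1, 8, -9)
  D1: (0, 9, -9) + (1, 0, -1) = (1, 9, -10)
  D2: (0, 9, -9) + (0, 1, -1) = (0, 10, -10)
  D3: (0, 9, -9) + (-1, 1, 0) = (-1, 10, -9)
  D4: (0, 9, -9) + (-1, 0, 1) = (-1, 9, -8)
  D5: (0, 9, -9) + (0, -1, 1) = (0, 8, -8)

Answer: 1 8 -9
1 9 -10
0 10 -10
-1 10 -9
-1 9 -8
0 8 -8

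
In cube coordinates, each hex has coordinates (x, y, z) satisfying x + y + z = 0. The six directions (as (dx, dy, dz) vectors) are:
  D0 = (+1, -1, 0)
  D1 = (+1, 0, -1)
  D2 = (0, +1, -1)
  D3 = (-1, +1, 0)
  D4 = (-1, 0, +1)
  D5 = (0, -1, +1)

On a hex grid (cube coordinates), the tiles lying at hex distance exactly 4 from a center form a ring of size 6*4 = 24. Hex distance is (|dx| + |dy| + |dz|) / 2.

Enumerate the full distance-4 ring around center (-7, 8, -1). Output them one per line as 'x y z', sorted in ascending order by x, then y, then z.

Answer: -11 8 3
-11 9 2
-11 10 1
-11 11 0
-11 12 -1
-10 7 3
-10 12 -2
-9 6 3
-9 12 -3
-8 5 3
-8 12 -4
-7 4 3
-7 12 -5
-6 4 2
-6 11 -5
-5 4 1
-5 10 -5
-4 4 0
-4 9 -5
-3 4 -1
-3 5 -2
-3 6 -3
-3 7 -4
-3 8 -5

Derivation:
Walk ring at distance 4 from (-7, 8, -1):
Start at center + D4*4 = (-11, 8, 3)
  hex 0: (-11, 8, 3)
  hex 1: (-10, 7, 3)
  hex 2: (-9, 6, 3)
  hex 3: (-8, 5, 3)
  hex 4: (-7, 4, 3)
  hex 5: (-6, 4, 2)
  hex 6: (-5, 4, 1)
  hex 7: (-4, 4, 0)
  hex 8: (-3, 4, -1)
  hex 9: (-3, 5, -2)
  hex 10: (-3, 6, -3)
  hex 11: (-3, 7, -4)
  hex 12: (-3, 8, -5)
  hex 13: (-4, 9, -5)
  hex 14: (-5, 10, -5)
  hex 15: (-6, 11, -5)
  hex 16: (-7, 12, -5)
  hex 17: (-8, 12, -4)
  hex 18: (-9, 12, -3)
  hex 19: (-10, 12, -2)
  hex 20: (-11, 12, -1)
  hex 21: (-11, 11, 0)
  hex 22: (-11, 10, 1)
  hex 23: (-11, 9, 2)
Sorted: 24 hexes.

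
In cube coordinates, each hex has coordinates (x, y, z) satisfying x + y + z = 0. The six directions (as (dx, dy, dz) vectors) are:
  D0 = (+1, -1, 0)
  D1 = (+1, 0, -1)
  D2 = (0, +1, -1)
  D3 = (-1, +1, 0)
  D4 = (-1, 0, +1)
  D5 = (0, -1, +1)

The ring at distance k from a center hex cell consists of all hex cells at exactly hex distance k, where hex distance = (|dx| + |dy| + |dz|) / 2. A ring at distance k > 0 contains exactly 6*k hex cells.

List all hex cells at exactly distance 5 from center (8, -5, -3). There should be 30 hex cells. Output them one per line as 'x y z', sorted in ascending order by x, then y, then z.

Answer: 3 -5 2
3 -4 1
3 -3 0
3 -2 -1
3 -1 -2
3 0 -3
4 -6 2
4 0 -4
5 -7 2
5 0 -5
6 -8 2
6 0 -6
7 -9 2
7 0 -7
8 -10 2
8 0 -8
9 -10 1
9 -1 -8
10 -10 0
10 -2 -8
11 -10 -1
11 -3 -8
12 -10 -2
12 -4 -8
13 -10 -3
13 -9 -4
13 -8 -5
13 -7 -6
13 -6 -7
13 -5 -8

Derivation:
Walk ring at distance 5 from (8, -5, -3):
Start at center + D4*5 = (3, -5, 2)
  hex 0: (3, -5, 2)
  hex 1: (4, -6, 2)
  hex 2: (5, -7, 2)
  hex 3: (6, -8, 2)
  hex 4: (7, -9, 2)
  hex 5: (8, -10, 2)
  hex 6: (9, -10, 1)
  hex 7: (10, -10, 0)
  hex 8: (11, -10, -1)
  hex 9: (12, -10, -2)
  hex 10: (13, -10, -3)
  hex 11: (13, -9, -4)
  hex 12: (13, -8, -5)
  hex 13: (13, -7, -6)
  hex 14: (13, -6, -7)
  hex 15: (13, -5, -8)
  hex 16: (12, -4, -8)
  hex 17: (11, -3, -8)
  hex 18: (10, -2, -8)
  hex 19: (9, -1, -8)
  hex 20: (8, 0, -8)
  hex 21: (7, 0, -7)
  hex 22: (6, 0, -6)
  hex 23: (5, 0, -5)
  hex 24: (4, 0, -4)
  hex 25: (3, 0, -3)
  hex 26: (3, -1, -2)
  hex 27: (3, -2, -1)
  hex 28: (3, -3, 0)
  hex 29: (3, -4, 1)
Sorted: 30 hexes.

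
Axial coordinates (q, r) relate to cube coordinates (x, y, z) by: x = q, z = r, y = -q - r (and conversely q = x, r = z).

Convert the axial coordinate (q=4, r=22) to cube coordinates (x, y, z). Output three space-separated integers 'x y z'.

x = q = 4
z = r = 22
y = -x - z = -(4) - (22) = -26

Answer: 4 -26 22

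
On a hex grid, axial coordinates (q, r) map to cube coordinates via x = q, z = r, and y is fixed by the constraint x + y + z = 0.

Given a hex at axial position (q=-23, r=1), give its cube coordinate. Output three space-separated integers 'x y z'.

x = q = -23
z = r = 1
y = -x - z = -(-23) - (1) = 22

Answer: -23 22 1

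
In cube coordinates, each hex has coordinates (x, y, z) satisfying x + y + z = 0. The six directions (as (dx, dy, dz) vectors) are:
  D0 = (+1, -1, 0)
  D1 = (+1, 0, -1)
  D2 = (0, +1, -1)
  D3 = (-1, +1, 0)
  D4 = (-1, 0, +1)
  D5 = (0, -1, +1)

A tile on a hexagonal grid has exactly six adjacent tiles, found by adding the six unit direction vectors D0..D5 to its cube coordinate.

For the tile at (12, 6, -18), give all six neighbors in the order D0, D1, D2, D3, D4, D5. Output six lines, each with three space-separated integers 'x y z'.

Center: (12, 6, -18). Add each direction:
  D0: (12, 6, -18) + (1, -1, 0) = (13, 5, -18)
  D1: (12, 6, -18) + (1, 0, -1) = (13, 6, -19)
  D2: (12, 6, -18) + (0, 1, -1) = (12, 7, -19)
  D3: (12, 6, -18) + (-1, 1, 0) = (11, 7, -18)
  D4: (12, 6, -18) + (-1, 0, 1) = (11, 6, -17)
  D5: (12, 6, -18) + (0, -1, 1) = (12, 5, -17)

Answer: 13 5 -18
13 6 -19
12 7 -19
11 7 -18
11 6 -17
12 5 -17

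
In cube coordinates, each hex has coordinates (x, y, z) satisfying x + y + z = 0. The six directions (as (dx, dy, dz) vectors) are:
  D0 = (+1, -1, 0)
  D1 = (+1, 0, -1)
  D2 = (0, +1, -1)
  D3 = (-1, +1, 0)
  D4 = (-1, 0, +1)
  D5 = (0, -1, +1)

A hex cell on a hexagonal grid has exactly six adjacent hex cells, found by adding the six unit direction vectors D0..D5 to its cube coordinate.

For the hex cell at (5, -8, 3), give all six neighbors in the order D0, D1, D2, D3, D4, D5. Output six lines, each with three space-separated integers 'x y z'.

Center: (5, -8, 3). Add each direction:
  D0: (5, -8, 3) + (1, -1, 0) = (6, -9, 3)
  D1: (5, -8, 3) + (1, 0, -1) = (6, -8, 2)
  D2: (5, -8, 3) + (0, 1, -1) = (5, -7, 2)
  D3: (5, -8, 3) + (-1, 1, 0) = (4, -7, 3)
  D4: (5, -8, 3) + (-1, 0, 1) = (4, -8, 4)
  D5: (5, -8, 3) + (0, -1, 1) = (5, -9, 4)

Answer: 6 -9 3
6 -8 2
5 -7 2
4 -7 3
4 -8 4
5 -9 4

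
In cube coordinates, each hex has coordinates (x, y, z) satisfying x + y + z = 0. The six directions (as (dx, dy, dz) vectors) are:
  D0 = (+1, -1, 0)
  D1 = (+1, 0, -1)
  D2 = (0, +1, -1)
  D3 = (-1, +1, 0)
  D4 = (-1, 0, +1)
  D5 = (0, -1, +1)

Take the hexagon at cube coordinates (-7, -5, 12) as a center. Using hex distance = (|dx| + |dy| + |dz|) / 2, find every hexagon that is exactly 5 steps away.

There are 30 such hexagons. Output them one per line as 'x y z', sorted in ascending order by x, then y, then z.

Answer: -12 -5 17
-12 -4 16
-12 -3 15
-12 -2 14
-12 -1 13
-12 0 12
-11 -6 17
-11 0 11
-10 -7 17
-10 0 10
-9 -8 17
-9 0 9
-8 -9 17
-8 0 8
-7 -10 17
-7 0 7
-6 -10 16
-6 -1 7
-5 -10 15
-5 -2 7
-4 -10 14
-4 -3 7
-3 -10 13
-3 -4 7
-2 -10 12
-2 -9 11
-2 -8 10
-2 -7 9
-2 -6 8
-2 -5 7

Derivation:
Walk ring at distance 5 from (-7, -5, 12):
Start at center + D4*5 = (-12, -5, 17)
  hex 0: (-12, -5, 17)
  hex 1: (-11, -6, 17)
  hex 2: (-10, -7, 17)
  hex 3: (-9, -8, 17)
  hex 4: (-8, -9, 17)
  hex 5: (-7, -10, 17)
  hex 6: (-6, -10, 16)
  hex 7: (-5, -10, 15)
  hex 8: (-4, -10, 14)
  hex 9: (-3, -10, 13)
  hex 10: (-2, -10, 12)
  hex 11: (-2, -9, 11)
  hex 12: (-2, -8, 10)
  hex 13: (-2, -7, 9)
  hex 14: (-2, -6, 8)
  hex 15: (-2, -5, 7)
  hex 16: (-3, -4, 7)
  hex 17: (-4, -3, 7)
  hex 18: (-5, -2, 7)
  hex 19: (-6, -1, 7)
  hex 20: (-7, 0, 7)
  hex 21: (-8, 0, 8)
  hex 22: (-9, 0, 9)
  hex 23: (-10, 0, 10)
  hex 24: (-11, 0, 11)
  hex 25: (-12, 0, 12)
  hex 26: (-12, -1, 13)
  hex 27: (-12, -2, 14)
  hex 28: (-12, -3, 15)
  hex 29: (-12, -4, 16)
Sorted: 30 hexes.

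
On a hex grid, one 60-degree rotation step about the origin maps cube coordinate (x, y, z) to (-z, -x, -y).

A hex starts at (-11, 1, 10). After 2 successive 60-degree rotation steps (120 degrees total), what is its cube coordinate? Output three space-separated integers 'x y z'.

Start: (-11, 1, 10)
Step 1: (-11, 1, 10) -> (-(10), -(-11), -(1)) = (-10, 11, -1)
Step 2: (-10, 11, -1) -> (-(-1), -(-10), -(11)) = (1, 10, -11)

Answer: 1 10 -11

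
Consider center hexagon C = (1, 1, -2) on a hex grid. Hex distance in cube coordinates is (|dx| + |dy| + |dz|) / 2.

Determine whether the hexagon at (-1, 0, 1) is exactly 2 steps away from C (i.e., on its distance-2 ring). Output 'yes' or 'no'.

Answer: no

Derivation:
|px - cx| = |-1 - 1| = 2
|py - cy| = |0 - 1| = 1
|pz - cz| = |1 - (-2)| = 3
distance = (2+1+3)/2 = 6/2 = 3
radius = 2; distance != radius -> no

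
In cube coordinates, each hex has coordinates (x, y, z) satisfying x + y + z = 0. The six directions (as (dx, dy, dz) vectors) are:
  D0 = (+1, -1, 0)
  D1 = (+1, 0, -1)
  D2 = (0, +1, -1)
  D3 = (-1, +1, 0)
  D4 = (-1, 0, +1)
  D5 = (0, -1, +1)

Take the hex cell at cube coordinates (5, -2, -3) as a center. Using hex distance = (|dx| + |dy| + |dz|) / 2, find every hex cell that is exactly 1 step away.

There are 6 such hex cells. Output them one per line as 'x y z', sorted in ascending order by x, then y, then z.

Answer: 4 -2 -2
4 -1 -3
5 -3 -2
5 -1 -4
6 -3 -3
6 -2 -4

Derivation:
Walk ring at distance 1 from (5, -2, -3):
Start at center + D4*1 = (4, -2, -2)
  hex 0: (4, -2, -2)
  hex 1: (5, -3, -2)
  hex 2: (6, -3, -3)
  hex 3: (6, -2, -4)
  hex 4: (5, -1, -4)
  hex 5: (4, -1, -3)
Sorted: 6 hexes.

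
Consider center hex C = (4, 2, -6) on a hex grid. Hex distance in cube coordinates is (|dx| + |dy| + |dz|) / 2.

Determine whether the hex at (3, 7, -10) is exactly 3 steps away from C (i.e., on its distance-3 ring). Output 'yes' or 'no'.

Answer: no

Derivation:
|px - cx| = |3 - 4| = 1
|py - cy| = |7 - 2| = 5
|pz - cz| = |-10 - (-6)| = 4
distance = (1+5+4)/2 = 10/2 = 5
radius = 3; distance != radius -> no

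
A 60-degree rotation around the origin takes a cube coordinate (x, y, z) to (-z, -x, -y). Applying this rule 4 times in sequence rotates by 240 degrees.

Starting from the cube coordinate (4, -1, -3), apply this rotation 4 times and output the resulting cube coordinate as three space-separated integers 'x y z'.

Answer: -3 4 -1

Derivation:
Start: (4, -1, -3)
Step 1: (4, -1, -3) -> (-(-3), -(4), -(-1)) = (3, -4, 1)
Step 2: (3, -4, 1) -> (-(1), -(3), -(-4)) = (-1, -3, 4)
Step 3: (-1, -3, 4) -> (-(4), -(-1), -(-3)) = (-4, 1, 3)
Step 4: (-4, 1, 3) -> (-(3), -(-4), -(1)) = (-3, 4, -1)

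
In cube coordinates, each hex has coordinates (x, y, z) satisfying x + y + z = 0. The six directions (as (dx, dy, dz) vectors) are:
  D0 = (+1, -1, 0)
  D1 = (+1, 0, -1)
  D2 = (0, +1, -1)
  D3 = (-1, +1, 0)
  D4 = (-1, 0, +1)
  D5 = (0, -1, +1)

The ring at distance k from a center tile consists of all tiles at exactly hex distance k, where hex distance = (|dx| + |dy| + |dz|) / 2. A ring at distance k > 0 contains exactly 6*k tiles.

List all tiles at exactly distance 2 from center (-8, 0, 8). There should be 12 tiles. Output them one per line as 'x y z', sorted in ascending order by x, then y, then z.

Walk ring at distance 2 from (-8, 0, 8):
Start at center + D4*2 = (-10, 0, 10)
  hex 0: (-10, 0, 10)
  hex 1: (-9, -1, 10)
  hex 2: (-8, -2, 10)
  hex 3: (-7, -2, 9)
  hex 4: (-6, -2, 8)
  hex 5: (-6, -1, 7)
  hex 6: (-6, 0, 6)
  hex 7: (-7, 1, 6)
  hex 8: (-8, 2, 6)
  hex 9: (-9, 2, 7)
  hex 10: (-10, 2, 8)
  hex 11: (-10, 1, 9)
Sorted: 12 hexes.

Answer: -10 0 10
-10 1 9
-10 2 8
-9 -1 10
-9 2 7
-8 -2 10
-8 2 6
-7 -2 9
-7 1 6
-6 -2 8
-6 -1 7
-6 0 6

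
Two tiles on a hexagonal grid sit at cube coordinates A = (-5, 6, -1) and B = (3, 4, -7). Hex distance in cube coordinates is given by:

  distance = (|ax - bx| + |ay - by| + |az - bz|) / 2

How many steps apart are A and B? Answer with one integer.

Answer: 8

Derivation:
|ax - bx| = |-5 - 3| = 8
|ay - by| = |6 - 4| = 2
|az - bz| = |-1 - (-7)| = 6
distance = (8 + 2 + 6) / 2 = 16 / 2 = 8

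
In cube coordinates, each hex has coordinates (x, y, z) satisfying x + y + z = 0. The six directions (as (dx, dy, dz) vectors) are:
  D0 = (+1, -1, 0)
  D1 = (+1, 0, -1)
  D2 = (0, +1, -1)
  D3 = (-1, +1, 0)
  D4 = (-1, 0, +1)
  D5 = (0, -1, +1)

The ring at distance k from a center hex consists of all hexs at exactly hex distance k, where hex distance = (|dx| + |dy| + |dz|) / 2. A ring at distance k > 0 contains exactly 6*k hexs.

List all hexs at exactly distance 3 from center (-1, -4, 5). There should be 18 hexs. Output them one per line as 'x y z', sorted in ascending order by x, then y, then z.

Walk ring at distance 3 from (-1, -4, 5):
Start at center + D4*3 = (-4, -4, 8)
  hex 0: (-4, -4, 8)
  hex 1: (-3, -5, 8)
  hex 2: (-2, -6, 8)
  hex 3: (-1, -7, 8)
  hex 4: (0, -7, 7)
  hex 5: (1, -7, 6)
  hex 6: (2, -7, 5)
  hex 7: (2, -6, 4)
  hex 8: (2, -5, 3)
  hex 9: (2, -4, 2)
  hex 10: (1, -3, 2)
  hex 11: (0, -2, 2)
  hex 12: (-1, -1, 2)
  hex 13: (-2, -1, 3)
  hex 14: (-3, -1, 4)
  hex 15: (-4, -1, 5)
  hex 16: (-4, -2, 6)
  hex 17: (-4, -3, 7)
Sorted: 18 hexes.

Answer: -4 -4 8
-4 -3 7
-4 -2 6
-4 -1 5
-3 -5 8
-3 -1 4
-2 -6 8
-2 -1 3
-1 -7 8
-1 -1 2
0 -7 7
0 -2 2
1 -7 6
1 -3 2
2 -7 5
2 -6 4
2 -5 3
2 -4 2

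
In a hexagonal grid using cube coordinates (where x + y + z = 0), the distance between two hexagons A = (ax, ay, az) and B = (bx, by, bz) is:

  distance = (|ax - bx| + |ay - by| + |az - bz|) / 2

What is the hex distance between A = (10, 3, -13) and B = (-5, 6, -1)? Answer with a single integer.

|ax - bx| = |10 - (-5)| = 15
|ay - by| = |3 - 6| = 3
|az - bz| = |-13 - (-1)| = 12
distance = (15 + 3 + 12) / 2 = 30 / 2 = 15

Answer: 15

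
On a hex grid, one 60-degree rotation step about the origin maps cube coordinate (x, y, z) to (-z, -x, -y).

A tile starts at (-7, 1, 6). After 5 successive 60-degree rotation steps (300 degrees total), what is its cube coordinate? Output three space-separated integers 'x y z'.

Answer: -1 -6 7

Derivation:
Start: (-7, 1, 6)
Step 1: (-7, 1, 6) -> (-(6), -(-7), -(1)) = (-6, 7, -1)
Step 2: (-6, 7, -1) -> (-(-1), -(-6), -(7)) = (1, 6, -7)
Step 3: (1, 6, -7) -> (-(-7), -(1), -(6)) = (7, -1, -6)
Step 4: (7, -1, -6) -> (-(-6), -(7), -(-1)) = (6, -7, 1)
Step 5: (6, -7, 1) -> (-(1), -(6), -(-7)) = (-1, -6, 7)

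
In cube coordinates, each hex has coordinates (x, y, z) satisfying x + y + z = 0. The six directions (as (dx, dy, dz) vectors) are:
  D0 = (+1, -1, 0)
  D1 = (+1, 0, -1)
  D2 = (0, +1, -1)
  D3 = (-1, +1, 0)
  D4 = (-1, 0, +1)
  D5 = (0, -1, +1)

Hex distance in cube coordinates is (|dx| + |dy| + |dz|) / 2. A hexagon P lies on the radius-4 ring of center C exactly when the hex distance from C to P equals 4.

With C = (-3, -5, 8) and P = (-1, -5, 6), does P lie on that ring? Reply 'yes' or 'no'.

|px - cx| = |-1 - (-3)| = 2
|py - cy| = |-5 - (-5)| = 0
|pz - cz| = |6 - 8| = 2
distance = (2+0+2)/2 = 4/2 = 2
radius = 4; distance != radius -> no

Answer: no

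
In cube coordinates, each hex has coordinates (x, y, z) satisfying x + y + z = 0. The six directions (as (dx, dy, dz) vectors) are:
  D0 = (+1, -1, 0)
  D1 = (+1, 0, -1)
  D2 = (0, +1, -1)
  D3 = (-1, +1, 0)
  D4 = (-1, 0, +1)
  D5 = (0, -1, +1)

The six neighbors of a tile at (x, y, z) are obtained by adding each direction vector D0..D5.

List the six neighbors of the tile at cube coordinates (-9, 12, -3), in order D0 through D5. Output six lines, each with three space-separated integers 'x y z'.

Center: (-9, 12, -3). Add each direction:
  D0: (-9, 12, -3) + (1, -1, 0) = (-8, 11, -3)
  D1: (-9, 12, -3) + (1, 0, -1) = (-8, 12, -4)
  D2: (-9, 12, -3) + (0, 1, -1) = (-9, 13, -4)
  D3: (-9, 12, -3) + (-1, 1, 0) = (-10, 13, -3)
  D4: (-9, 12, -3) + (-1, 0, 1) = (-10, 12, -2)
  D5: (-9, 12, -3) + (0, -1, 1) = (-9, 11, -2)

Answer: -8 11 -3
-8 12 -4
-9 13 -4
-10 13 -3
-10 12 -2
-9 11 -2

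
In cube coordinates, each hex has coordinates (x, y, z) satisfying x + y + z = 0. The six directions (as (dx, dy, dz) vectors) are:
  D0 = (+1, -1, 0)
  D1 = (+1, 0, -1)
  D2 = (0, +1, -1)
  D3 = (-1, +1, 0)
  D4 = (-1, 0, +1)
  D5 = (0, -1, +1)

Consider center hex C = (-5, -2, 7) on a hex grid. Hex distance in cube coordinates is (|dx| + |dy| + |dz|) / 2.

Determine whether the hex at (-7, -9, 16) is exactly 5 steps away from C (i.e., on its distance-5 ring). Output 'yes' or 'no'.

Answer: no

Derivation:
|px - cx| = |-7 - (-5)| = 2
|py - cy| = |-9 - (-2)| = 7
|pz - cz| = |16 - 7| = 9
distance = (2+7+9)/2 = 18/2 = 9
radius = 5; distance != radius -> no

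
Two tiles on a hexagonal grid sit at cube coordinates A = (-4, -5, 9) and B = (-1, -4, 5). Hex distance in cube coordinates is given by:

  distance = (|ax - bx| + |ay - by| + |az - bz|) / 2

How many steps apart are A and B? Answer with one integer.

Answer: 4

Derivation:
|ax - bx| = |-4 - (-1)| = 3
|ay - by| = |-5 - (-4)| = 1
|az - bz| = |9 - 5| = 4
distance = (3 + 1 + 4) / 2 = 8 / 2 = 4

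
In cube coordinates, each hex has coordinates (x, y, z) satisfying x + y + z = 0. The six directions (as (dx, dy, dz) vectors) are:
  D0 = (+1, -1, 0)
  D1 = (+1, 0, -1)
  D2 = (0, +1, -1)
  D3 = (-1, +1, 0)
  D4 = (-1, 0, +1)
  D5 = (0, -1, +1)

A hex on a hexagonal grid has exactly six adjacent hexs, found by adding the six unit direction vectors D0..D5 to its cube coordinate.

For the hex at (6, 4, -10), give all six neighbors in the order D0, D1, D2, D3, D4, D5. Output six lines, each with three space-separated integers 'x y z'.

Center: (6, 4, -10). Add each direction:
  D0: (6, 4, -10) + (1, -1, 0) = (7, 3, -10)
  D1: (6, 4, -10) + (1, 0, -1) = (7, 4, -11)
  D2: (6, 4, -10) + (0, 1, -1) = (6, 5, -11)
  D3: (6, 4, -10) + (-1, 1, 0) = (5, 5, -10)
  D4: (6, 4, -10) + (-1, 0, 1) = (5, 4, -9)
  D5: (6, 4, -10) + (0, -1, 1) = (6, 3, -9)

Answer: 7 3 -10
7 4 -11
6 5 -11
5 5 -10
5 4 -9
6 3 -9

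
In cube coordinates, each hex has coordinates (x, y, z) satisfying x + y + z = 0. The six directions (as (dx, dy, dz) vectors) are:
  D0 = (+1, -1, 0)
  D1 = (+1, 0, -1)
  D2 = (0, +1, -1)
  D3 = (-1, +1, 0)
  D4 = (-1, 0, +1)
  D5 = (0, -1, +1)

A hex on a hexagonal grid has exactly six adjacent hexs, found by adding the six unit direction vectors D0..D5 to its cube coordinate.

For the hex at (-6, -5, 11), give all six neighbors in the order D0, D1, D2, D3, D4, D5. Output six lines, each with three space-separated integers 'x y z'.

Center: (-6, -5, 11). Add each direction:
  D0: (-6, -5, 11) + (1, -1, 0) = (-5, -6, 11)
  D1: (-6, -5, 11) + (1, 0, -1) = (-5, -5, 10)
  D2: (-6, -5, 11) + (0, 1, -1) = (-6, -4, 10)
  D3: (-6, -5, 11) + (-1, 1, 0) = (-7, -4, 11)
  D4: (-6, -5, 11) + (-1, 0, 1) = (-7, -5, 12)
  D5: (-6, -5, 11) + (0, -1, 1) = (-6, -6, 12)

Answer: -5 -6 11
-5 -5 10
-6 -4 10
-7 -4 11
-7 -5 12
-6 -6 12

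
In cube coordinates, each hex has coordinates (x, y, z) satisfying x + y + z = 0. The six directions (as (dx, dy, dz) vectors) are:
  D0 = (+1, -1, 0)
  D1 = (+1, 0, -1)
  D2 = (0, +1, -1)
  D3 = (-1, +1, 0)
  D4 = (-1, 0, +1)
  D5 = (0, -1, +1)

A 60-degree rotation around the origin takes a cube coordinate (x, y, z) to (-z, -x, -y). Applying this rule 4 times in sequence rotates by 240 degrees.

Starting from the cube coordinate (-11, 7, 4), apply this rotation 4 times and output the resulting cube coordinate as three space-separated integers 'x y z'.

Start: (-11, 7, 4)
Step 1: (-11, 7, 4) -> (-(4), -(-11), -(7)) = (-4, 11, -7)
Step 2: (-4, 11, -7) -> (-(-7), -(-4), -(11)) = (7, 4, -11)
Step 3: (7, 4, -11) -> (-(-11), -(7), -(4)) = (11, -7, -4)
Step 4: (11, -7, -4) -> (-(-4), -(11), -(-7)) = (4, -11, 7)

Answer: 4 -11 7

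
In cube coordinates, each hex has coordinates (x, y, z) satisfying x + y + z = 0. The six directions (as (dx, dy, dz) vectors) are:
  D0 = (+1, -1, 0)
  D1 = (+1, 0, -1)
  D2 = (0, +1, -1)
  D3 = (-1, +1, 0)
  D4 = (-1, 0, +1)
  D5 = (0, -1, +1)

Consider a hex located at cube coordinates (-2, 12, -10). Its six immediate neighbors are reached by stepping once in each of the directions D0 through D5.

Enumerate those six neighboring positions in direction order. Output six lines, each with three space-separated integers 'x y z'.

Center: (-2, 12, -10). Add each direction:
  D0: (-2, 12, -10) + (1, -1, 0) = (-1, 11, -10)
  D1: (-2, 12, -10) + (1, 0, -1) = (-1, 12, -11)
  D2: (-2, 12, -10) + (0, 1, -1) = (-2, 13, -11)
  D3: (-2, 12, -10) + (-1, 1, 0) = (-3, 13, -10)
  D4: (-2, 12, -10) + (-1, 0, 1) = (-3, 12, -9)
  D5: (-2, 12, -10) + (0, -1, 1) = (-2, 11, -9)

Answer: -1 11 -10
-1 12 -11
-2 13 -11
-3 13 -10
-3 12 -9
-2 11 -9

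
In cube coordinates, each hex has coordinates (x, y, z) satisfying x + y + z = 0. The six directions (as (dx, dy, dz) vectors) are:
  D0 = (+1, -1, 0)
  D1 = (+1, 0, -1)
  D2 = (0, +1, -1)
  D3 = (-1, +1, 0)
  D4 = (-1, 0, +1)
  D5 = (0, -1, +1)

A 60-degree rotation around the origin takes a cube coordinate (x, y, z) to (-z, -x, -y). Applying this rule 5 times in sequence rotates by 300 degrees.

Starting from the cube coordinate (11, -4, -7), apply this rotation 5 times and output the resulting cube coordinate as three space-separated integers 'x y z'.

Start: (11, -4, -7)
Step 1: (11, -4, -7) -> (-(-7), -(11), -(-4)) = (7, -11, 4)
Step 2: (7, -11, 4) -> (-(4), -(7), -(-11)) = (-4, -7, 11)
Step 3: (-4, -7, 11) -> (-(11), -(-4), -(-7)) = (-11, 4, 7)
Step 4: (-11, 4, 7) -> (-(7), -(-11), -(4)) = (-7, 11, -4)
Step 5: (-7, 11, -4) -> (-(-4), -(-7), -(11)) = (4, 7, -11)

Answer: 4 7 -11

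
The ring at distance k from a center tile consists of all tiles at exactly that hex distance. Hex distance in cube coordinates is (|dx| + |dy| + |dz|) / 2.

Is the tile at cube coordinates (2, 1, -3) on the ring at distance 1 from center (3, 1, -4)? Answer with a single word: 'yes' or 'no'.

Answer: yes

Derivation:
|px - cx| = |2 - 3| = 1
|py - cy| = |1 - 1| = 0
|pz - cz| = |-3 - (-4)| = 1
distance = (1+0+1)/2 = 2/2 = 1
radius = 1; distance == radius -> yes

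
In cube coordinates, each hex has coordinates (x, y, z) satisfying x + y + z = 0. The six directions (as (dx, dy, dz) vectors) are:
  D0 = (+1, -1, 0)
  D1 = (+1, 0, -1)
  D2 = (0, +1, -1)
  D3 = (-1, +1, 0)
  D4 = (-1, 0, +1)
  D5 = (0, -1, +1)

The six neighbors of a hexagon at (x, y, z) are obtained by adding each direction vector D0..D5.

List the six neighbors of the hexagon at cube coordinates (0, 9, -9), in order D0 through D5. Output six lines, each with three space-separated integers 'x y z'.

Answer: 1 8 -9
1 9 -10
0 10 -10
-1 10 -9
-1 9 -8
0 8 -8

Derivation:
Center: (0, 9, -9). Add each direction:
  D0: (0, 9, -9) + (1, -1, 0) = (1, 8, -9)
  D1: (0, 9, -9) + (1, 0, -1) = (1, 9, -10)
  D2: (0, 9, -9) + (0, 1, -1) = (0, 10, -10)
  D3: (0, 9, -9) + (-1, 1, 0) = (-1, 10, -9)
  D4: (0, 9, -9) + (-1, 0, 1) = (-1, 9, -8)
  D5: (0, 9, -9) + (0, -1, 1) = (0, 8, -8)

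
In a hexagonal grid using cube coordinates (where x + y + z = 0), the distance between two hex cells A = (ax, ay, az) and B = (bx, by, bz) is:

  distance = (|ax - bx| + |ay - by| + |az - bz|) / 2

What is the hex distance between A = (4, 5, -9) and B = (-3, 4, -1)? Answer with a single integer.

|ax - bx| = |4 - (-3)| = 7
|ay - by| = |5 - 4| = 1
|az - bz| = |-9 - (-1)| = 8
distance = (7 + 1 + 8) / 2 = 16 / 2 = 8

Answer: 8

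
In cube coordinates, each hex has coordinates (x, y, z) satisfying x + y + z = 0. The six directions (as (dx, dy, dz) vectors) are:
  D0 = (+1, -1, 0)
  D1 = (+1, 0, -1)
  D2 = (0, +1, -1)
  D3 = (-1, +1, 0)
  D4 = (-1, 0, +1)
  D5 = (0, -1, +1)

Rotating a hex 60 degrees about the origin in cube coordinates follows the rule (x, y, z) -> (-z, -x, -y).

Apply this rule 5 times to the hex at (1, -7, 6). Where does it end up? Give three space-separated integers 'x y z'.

Start: (1, -7, 6)
Step 1: (1, -7, 6) -> (-(6), -(1), -(-7)) = (-6, -1, 7)
Step 2: (-6, -1, 7) -> (-(7), -(-6), -(-1)) = (-7, 6, 1)
Step 3: (-7, 6, 1) -> (-(1), -(-7), -(6)) = (-1, 7, -6)
Step 4: (-1, 7, -6) -> (-(-6), -(-1), -(7)) = (6, 1, -7)
Step 5: (6, 1, -7) -> (-(-7), -(6), -(1)) = (7, -6, -1)

Answer: 7 -6 -1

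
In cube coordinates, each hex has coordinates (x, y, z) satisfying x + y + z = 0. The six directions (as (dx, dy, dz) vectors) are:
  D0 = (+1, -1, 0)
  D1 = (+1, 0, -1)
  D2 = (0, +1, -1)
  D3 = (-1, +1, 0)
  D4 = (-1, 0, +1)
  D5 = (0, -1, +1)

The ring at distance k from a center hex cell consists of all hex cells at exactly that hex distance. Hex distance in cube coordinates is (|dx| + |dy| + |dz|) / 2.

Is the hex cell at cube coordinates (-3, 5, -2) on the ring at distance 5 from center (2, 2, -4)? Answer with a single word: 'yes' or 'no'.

Answer: yes

Derivation:
|px - cx| = |-3 - 2| = 5
|py - cy| = |5 - 2| = 3
|pz - cz| = |-2 - (-4)| = 2
distance = (5+3+2)/2 = 10/2 = 5
radius = 5; distance == radius -> yes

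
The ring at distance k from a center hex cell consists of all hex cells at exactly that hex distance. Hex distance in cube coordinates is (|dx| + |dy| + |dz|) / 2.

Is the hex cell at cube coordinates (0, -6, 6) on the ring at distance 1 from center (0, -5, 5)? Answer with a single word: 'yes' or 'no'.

|px - cx| = |0 - 0| = 0
|py - cy| = |-6 - (-5)| = 1
|pz - cz| = |6 - 5| = 1
distance = (0+1+1)/2 = 2/2 = 1
radius = 1; distance == radius -> yes

Answer: yes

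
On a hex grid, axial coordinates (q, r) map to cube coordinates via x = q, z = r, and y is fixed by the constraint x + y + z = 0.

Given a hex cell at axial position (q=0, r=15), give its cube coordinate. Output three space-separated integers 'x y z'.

Answer: 0 -15 15

Derivation:
x = q = 0
z = r = 15
y = -x - z = -(0) - (15) = -15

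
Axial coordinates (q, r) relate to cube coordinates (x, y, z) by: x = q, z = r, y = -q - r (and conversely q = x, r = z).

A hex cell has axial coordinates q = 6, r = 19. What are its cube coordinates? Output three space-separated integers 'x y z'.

Answer: 6 -25 19

Derivation:
x = q = 6
z = r = 19
y = -x - z = -(6) - (19) = -25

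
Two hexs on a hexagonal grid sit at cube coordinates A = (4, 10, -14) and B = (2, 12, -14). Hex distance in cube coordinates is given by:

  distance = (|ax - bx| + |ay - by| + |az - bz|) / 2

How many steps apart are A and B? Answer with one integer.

Answer: 2

Derivation:
|ax - bx| = |4 - 2| = 2
|ay - by| = |10 - 12| = 2
|az - bz| = |-14 - (-14)| = 0
distance = (2 + 2 + 0) / 2 = 4 / 2 = 2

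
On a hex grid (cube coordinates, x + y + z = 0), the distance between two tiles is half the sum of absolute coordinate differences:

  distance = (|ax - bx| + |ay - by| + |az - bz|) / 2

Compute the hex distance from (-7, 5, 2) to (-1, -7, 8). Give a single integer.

|ax - bx| = |-7 - (-1)| = 6
|ay - by| = |5 - (-7)| = 12
|az - bz| = |2 - 8| = 6
distance = (6 + 12 + 6) / 2 = 24 / 2 = 12

Answer: 12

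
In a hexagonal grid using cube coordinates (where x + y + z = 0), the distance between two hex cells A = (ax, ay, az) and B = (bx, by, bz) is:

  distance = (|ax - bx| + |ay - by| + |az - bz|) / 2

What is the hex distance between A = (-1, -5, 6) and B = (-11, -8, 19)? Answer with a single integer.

|ax - bx| = |-1 - (-11)| = 10
|ay - by| = |-5 - (-8)| = 3
|az - bz| = |6 - 19| = 13
distance = (10 + 3 + 13) / 2 = 26 / 2 = 13

Answer: 13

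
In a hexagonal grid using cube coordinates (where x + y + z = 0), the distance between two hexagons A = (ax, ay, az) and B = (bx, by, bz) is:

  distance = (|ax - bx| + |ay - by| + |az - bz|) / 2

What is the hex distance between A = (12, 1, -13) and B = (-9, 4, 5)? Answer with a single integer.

|ax - bx| = |12 - (-9)| = 21
|ay - by| = |1 - 4| = 3
|az - bz| = |-13 - 5| = 18
distance = (21 + 3 + 18) / 2 = 42 / 2 = 21

Answer: 21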